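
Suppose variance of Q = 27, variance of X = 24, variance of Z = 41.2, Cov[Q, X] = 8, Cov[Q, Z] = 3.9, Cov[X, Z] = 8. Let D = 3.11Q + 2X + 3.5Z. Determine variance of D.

variance of D = 1158.2697

variance of D = a²·variance of Q + b²·variance of X + c²·variance of Z + 2ab·Cov[Q, X] + 2ac·Cov[Q, Z] + 2bc·Cov[X, Z], with a = 3.11, b = 2, c = 3.5.
= 261.1467 + 96 + 504.7 + 99.52 + 84.903 + 112
= 1158.2697.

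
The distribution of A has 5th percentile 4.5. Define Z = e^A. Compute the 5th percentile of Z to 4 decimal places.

e^A is increasing, so P_{5}(Z) = g(P_{5}(A)) ≈ 90.0171.

5th percentile of Z = 90.0171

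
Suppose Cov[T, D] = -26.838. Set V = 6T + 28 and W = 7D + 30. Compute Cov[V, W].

Cov[V, W] = -1127.196

Cov[V, W] = a·c·Cov[T, D] = 6·7·(-26.838) = -1127.196. Additive constants drop out.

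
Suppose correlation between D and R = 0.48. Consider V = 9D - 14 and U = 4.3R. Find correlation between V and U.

Linear rescalings preserve correlation up to sign; here the slopes 9 and 4.3 have the same sign, so correlation between V and U = correlation between D and R = 0.48.

correlation between V and U = 0.48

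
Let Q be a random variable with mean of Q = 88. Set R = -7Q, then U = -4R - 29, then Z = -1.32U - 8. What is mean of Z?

mean of R = (-7)·88 = -616.
mean of U = (-4)·(-616) + (-29) = 2435.
mean of Z = (-1.32)·2435 + (-8) = -3222.2.

mean of Z = -3222.2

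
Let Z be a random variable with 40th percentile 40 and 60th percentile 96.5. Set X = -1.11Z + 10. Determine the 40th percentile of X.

Since a = -1.11 < 0 the transformation is decreasing, reversing order: the 40th percentile of X corresponds to the 60th percentile of Z.
So P_{40}(X) = a·P_{60}(Z) + b = (-1.11)·96.5 + 10 = -97.115.

40th percentile of X = -97.115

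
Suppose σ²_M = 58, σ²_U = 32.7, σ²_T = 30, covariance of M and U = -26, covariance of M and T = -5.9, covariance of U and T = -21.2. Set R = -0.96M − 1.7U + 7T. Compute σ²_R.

σ²_R = 2116.9478

σ²_R = a²·σ²_M + b²·σ²_U + c²·σ²_T + 2ab·covariance of M and U + 2ac·covariance of M and T + 2bc·covariance of U and T, with a = -0.96, b = -1.7, c = 7.
= 53.4528 + 94.503 + 1470 + (-84.864) + 79.296 + 504.56
= 2116.9478.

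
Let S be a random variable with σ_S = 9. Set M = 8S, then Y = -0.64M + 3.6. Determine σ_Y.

σ_M = |8|·9 = 72.
σ_Y = |-0.64|·72 = 46.08.

σ_Y = 46.08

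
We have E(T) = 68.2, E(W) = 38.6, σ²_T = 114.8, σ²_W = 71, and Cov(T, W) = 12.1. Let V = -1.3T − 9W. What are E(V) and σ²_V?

E(V) = -436.06, σ²_V = 6228.152

E(V) = (-1.3)·E(T) + (-9)·E(W) = (-1.3)·68.2 + (-9)·38.6 = -436.06.
σ²_V = a²·σ²_T + b²·σ²_W + 2ab·Cov(T, W) with a = -1.3, b = -9.
= (-1.3)²·114.8 + (-9)²·71 + 2·(-1.3)·(-9)·12.1
= 194.012 + 5751 + 283.14 = 6228.152.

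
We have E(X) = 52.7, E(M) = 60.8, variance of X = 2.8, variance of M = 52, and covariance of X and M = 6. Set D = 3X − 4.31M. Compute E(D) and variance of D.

E(D) = 3·E(X) + (-4.31)·E(M) = 3·52.7 + (-4.31)·60.8 = -103.948.
variance of D = a²·variance of X + b²·variance of M + 2ab·covariance of X and M with a = 3, b = -4.31.
= 3²·2.8 + (-4.31)²·52 + 2·3·(-4.31)·6
= 25.2 + 965.9572 + (-155.16) = 835.9972.

E(D) = -103.948, variance of D = 835.9972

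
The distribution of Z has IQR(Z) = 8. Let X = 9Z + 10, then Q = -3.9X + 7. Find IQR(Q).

IQR(Q) = 280.8

IQR(X) = |9|·8 = 72.
IQR(Q) = |-3.9|·72 = 280.8.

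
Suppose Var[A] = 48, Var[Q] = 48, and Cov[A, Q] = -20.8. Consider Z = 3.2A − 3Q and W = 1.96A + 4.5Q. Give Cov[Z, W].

By bilinearity, Cov[Z, W] = ac·Var[A] + bd·Var[Q] + (ad+bc)·Cov[A, Q], with a=3.2, b=-3, c=1.96, d=4.5.
ac·Var[A] = 3.2·1.96·48 = 301.056
bd·Var[Q] = (-3)·4.5·48 = -648
(ad+bc)·Cov[A, Q] = (8.52)·(-20.8) = -177.216
Cov[Z, W] = 301.056 + (-648) + (-177.216) = -524.16.

Cov[Z, W] = -524.16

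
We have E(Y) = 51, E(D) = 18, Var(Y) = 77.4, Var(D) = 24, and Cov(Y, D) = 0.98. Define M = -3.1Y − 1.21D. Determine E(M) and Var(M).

E(M) = -179.88, Var(M) = 786.30436

E(M) = (-3.1)·E(Y) + (-1.21)·E(D) = (-3.1)·51 + (-1.21)·18 = -179.88.
Var(M) = a²·Var(Y) + b²·Var(D) + 2ab·Cov(Y, D) with a = -3.1, b = -1.21.
= (-3.1)²·77.4 + (-1.21)²·24 + 2·(-3.1)·(-1.21)·0.98
= 743.814 + 35.1384 + 7.35196 = 786.30436.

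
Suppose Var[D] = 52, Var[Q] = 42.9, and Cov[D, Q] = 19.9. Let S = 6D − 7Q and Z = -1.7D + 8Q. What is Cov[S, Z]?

By bilinearity, Cov[S, Z] = ac·Var[D] + bd·Var[Q] + (ad+bc)·Cov[D, Q], with a=6, b=-7, c=-1.7, d=8.
ac·Var[D] = 6·(-1.7)·52 = -530.4
bd·Var[Q] = (-7)·8·42.9 = -2402.4
(ad+bc)·Cov[D, Q] = (59.9)·19.9 = 1192.01
Cov[S, Z] = -530.4 + (-2402.4) + 1192.01 = -1740.79.

Cov[S, Z] = -1740.79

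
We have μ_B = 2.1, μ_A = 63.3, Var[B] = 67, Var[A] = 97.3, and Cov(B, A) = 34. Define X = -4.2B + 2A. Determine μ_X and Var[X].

μ_X = (-4.2)·μ_B + 2·μ_A = (-4.2)·2.1 + 2·63.3 = 117.78.
Var[X] = a²·Var[B] + b²·Var[A] + 2ab·Cov(B, A) with a = -4.2, b = 2.
= (-4.2)²·67 + 2²·97.3 + 2·(-4.2)·2·34
= 1181.88 + 389.2 + (-571.2) = 999.88.

μ_X = 117.78, Var[X] = 999.88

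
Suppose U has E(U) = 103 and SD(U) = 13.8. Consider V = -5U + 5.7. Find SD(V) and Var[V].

SD(V) = 69, Var[V] = 4761

V = -5U + 5.7 is linear with a = -5, b = 5.7.
SD(V) = |a|·SD(U) = |-5|·13.8 = 69.
Var[U] = 13.8² = 190.44.
Var[V] = a²·Var[U] = (-5)²·190.44 = 4761 (the additive constant 5.7 does not affect variance).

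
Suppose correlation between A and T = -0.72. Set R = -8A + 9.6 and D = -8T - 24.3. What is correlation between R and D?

correlation between R and D = -0.72

Linear rescalings preserve correlation up to sign; here the slopes -8 and -8 have the same sign, so correlation between R and D = correlation between A and T = -0.72.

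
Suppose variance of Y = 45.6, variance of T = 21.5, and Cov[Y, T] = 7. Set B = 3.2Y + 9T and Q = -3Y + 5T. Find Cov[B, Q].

Cov[B, Q] = 452.74

By bilinearity, Cov[B, Q] = ac·variance of Y + bd·variance of T + (ad+bc)·Cov[Y, T], with a=3.2, b=9, c=-3, d=5.
ac·variance of Y = 3.2·(-3)·45.6 = -437.76
bd·variance of T = 9·5·21.5 = 967.5
(ad+bc)·Cov[Y, T] = (-11)·7 = -77
Cov[B, Q] = -437.76 + 967.5 + (-77) = 452.74.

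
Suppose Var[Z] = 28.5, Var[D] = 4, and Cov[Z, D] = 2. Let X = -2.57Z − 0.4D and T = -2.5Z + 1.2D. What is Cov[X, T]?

Cov[X, T] = 177.0245

By bilinearity, Cov[X, T] = ac·Var[Z] + bd·Var[D] + (ad+bc)·Cov[Z, D], with a=-2.57, b=-0.4, c=-2.5, d=1.2.
ac·Var[Z] = (-2.57)·(-2.5)·28.5 = 183.1125
bd·Var[D] = (-0.4)·1.2·4 = -1.92
(ad+bc)·Cov[Z, D] = (-2.084)·2 = -4.168
Cov[X, T] = 183.1125 + (-1.92) + (-4.168) = 177.0245.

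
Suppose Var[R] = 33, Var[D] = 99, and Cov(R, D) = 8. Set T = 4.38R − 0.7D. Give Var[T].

Var[T] = 632.5392

Var[T] = a²·Var[R] + b²·Var[D] + 2ab·Cov(R, D) with a = 4.38, b = -0.7.
= 4.38²·33 + (-0.7)²·99 + 2·4.38·(-0.7)·8
= 633.0852 + 48.51 + (-49.056) = 632.5392.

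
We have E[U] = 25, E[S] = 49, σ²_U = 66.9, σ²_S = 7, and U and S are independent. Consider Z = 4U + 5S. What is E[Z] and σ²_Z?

E[Z] = 345, σ²_Z = 1245.4

E[Z] = 4·E[U] + 5·E[S] = 4·25 + 5·49 = 345.
σ²_Z = a²·σ²_U + b²·σ²_S + 2ab·Cov[U, S] with a = 4, b = 5.
Independence gives Cov[U, S] = 0.
= 4²·66.9 + 5²·7 + 2·4·5·0
= 1070.4 + 175 + 0 = 1245.4.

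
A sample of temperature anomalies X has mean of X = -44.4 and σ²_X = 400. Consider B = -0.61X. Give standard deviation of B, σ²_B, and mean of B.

standard deviation of B = 12.2, σ²_B = 148.84, mean of B = 27.084

B = -0.61X is linear with a = -0.61, b = 0.
standard deviation of X = √400 = 20.
standard deviation of B = |a|·standard deviation of X = |-0.61|·20 = 12.2.
σ²_B = a²·σ²_X = (-0.61)²·400 = 148.84.
mean of B = a·mean of X + b = (-0.61)·(-44.4) = 27.084.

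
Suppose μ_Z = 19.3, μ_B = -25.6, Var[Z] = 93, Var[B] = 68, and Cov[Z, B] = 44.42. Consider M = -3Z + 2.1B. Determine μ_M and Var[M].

μ_M = -111.66, Var[M] = 577.188

μ_M = (-3)·μ_Z + 2.1·μ_B = (-3)·19.3 + 2.1·(-25.6) = -111.66.
Var[M] = a²·Var[Z] + b²·Var[B] + 2ab·Cov[Z, B] with a = -3, b = 2.1.
= (-3)²·93 + 2.1²·68 + 2·(-3)·2.1·44.42
= 837 + 299.88 + (-559.692) = 577.188.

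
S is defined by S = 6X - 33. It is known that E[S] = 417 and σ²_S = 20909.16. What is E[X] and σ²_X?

From S = 6X - 33: E[S] = a·E[X] + b, so E[X] = (E[S] − b)/a = (417 − (-33))/6 = 75.
σ²_S = a²·σ²_X, so σ²_X = 20909.16/6² = 580.81.

E[X] = 75, σ²_X = 580.81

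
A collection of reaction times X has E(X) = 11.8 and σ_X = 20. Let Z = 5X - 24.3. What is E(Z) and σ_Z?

E(Z) = 34.7, σ_Z = 100

Z = 5X - 24.3 is linear with a = 5, b = -24.3.
E(Z) = a·E(X) + b = 5·11.8 + (-24.3) = 34.7.
σ_Z = |a|·σ_X = |5|·20 = 100.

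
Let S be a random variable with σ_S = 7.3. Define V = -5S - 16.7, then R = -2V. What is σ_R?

σ_V = |-5|·7.3 = 36.5.
σ_R = |-2|·36.5 = 73.

σ_R = 73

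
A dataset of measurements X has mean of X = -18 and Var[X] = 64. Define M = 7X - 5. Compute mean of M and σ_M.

M = 7X - 5 is linear with a = 7, b = -5.
mean of M = a·mean of X + b = 7·(-18) + (-5) = -131.
σ_X = √64 = 8.
σ_M = |a|·σ_X = |7|·8 = 56.

mean of M = -131, σ_M = 56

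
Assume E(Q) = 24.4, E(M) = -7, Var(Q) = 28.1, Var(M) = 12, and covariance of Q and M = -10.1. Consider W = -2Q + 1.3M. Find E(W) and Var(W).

E(W) = -57.9, Var(W) = 185.2

E(W) = (-2)·E(Q) + 1.3·E(M) = (-2)·24.4 + 1.3·(-7) = -57.9.
Var(W) = a²·Var(Q) + b²·Var(M) + 2ab·covariance of Q and M with a = -2, b = 1.3.
= (-2)²·28.1 + 1.3²·12 + 2·(-2)·1.3·(-10.1)
= 112.4 + 20.28 + 52.52 = 185.2.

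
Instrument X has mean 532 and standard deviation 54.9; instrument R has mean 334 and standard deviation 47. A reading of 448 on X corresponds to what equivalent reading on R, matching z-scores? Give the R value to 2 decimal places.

R = 262.09

z = (448 − 532)/54.9 ≈ -1.5301.
R = 334 + z·47 = 334 + (448 − 532)·47/54.9 ≈ 262.09.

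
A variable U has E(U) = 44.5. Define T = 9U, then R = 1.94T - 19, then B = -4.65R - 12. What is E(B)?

E(T) = 9·44.5 = 400.5.
E(R) = 1.94·400.5 + (-19) = 757.97.
E(B) = (-4.65)·757.97 + (-12) = -3536.5605.

E(B) = -3536.5605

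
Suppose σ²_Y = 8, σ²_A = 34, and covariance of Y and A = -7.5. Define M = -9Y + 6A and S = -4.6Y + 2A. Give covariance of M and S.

covariance of M and S = 1081.2

By bilinearity, covariance of M and S = ac·σ²_Y + bd·σ²_A + (ad+bc)·covariance of Y and A, with a=-9, b=6, c=-4.6, d=2.
ac·σ²_Y = (-9)·(-4.6)·8 = 331.2
bd·σ²_A = 6·2·34 = 408
(ad+bc)·covariance of Y and A = (-45.6)·(-7.5) = 342
covariance of M and S = 331.2 + 408 + 342 = 1081.2.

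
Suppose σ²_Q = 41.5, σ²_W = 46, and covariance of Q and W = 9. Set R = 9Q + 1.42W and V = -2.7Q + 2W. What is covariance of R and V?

covariance of R and V = -750.316

By bilinearity, covariance of R and V = ac·σ²_Q + bd·σ²_W + (ad+bc)·covariance of Q and W, with a=9, b=1.42, c=-2.7, d=2.
ac·σ²_Q = 9·(-2.7)·41.5 = -1008.45
bd·σ²_W = 1.42·2·46 = 130.64
(ad+bc)·covariance of Q and W = (14.166)·9 = 127.494
covariance of R and V = -1008.45 + 130.64 + 127.494 = -750.316.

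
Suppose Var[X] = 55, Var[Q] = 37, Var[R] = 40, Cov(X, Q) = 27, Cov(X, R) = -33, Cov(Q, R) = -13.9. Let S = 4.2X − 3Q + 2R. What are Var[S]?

Var[S] = a²·Var[X] + b²·Var[Q] + c²·Var[R] + 2ab·Cov(X, Q) + 2ac·Cov(X, R) + 2bc·Cov(Q, R), with a = 4.2, b = -3, c = 2.
= 970.2 + 333 + 160 + (-680.4) + (-554.4) + 166.8
= 395.2.

Var[S] = 395.2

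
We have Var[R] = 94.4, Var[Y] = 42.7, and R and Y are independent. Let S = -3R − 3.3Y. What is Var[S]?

Var[S] = a²·Var[R] + b²·Var[Y] + 2ab·Cov(R, Y) with a = -3, b = -3.3.
Independence gives Cov(R, Y) = 0.
= (-3)²·94.4 + (-3.3)²·42.7 + 2·(-3)·(-3.3)·0
= 849.6 + 465.003 + 0 = 1314.603.

Var[S] = 1314.603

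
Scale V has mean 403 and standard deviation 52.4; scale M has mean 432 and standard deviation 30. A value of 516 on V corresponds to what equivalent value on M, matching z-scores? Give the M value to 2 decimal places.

M = 496.69

z = (516 − 403)/52.4 ≈ 2.1565.
M = 432 + z·30 = 432 + (516 − 403)·30/52.4 ≈ 496.69.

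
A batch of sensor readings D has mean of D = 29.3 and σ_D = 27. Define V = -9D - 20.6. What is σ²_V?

V = -9D - 20.6 is linear with a = -9, b = -20.6.
σ²_D = 27² = 729.
σ²_V = a²·σ²_D = (-9)²·729 = 59049 (the additive constant -20.6 does not affect variance).

σ²_V = 59049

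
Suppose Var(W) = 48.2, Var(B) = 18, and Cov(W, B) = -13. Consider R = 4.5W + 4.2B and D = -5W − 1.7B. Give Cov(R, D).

By bilinearity, Cov(R, D) = ac·Var(W) + bd·Var(B) + (ad+bc)·Cov(W, B), with a=4.5, b=4.2, c=-5, d=-1.7.
ac·Var(W) = 4.5·(-5)·48.2 = -1084.5
bd·Var(B) = 4.2·(-1.7)·18 = -128.52
(ad+bc)·Cov(W, B) = (-28.65)·(-13) = 372.45
Cov(R, D) = -1084.5 + (-128.52) + 372.45 = -840.57.

Cov(R, D) = -840.57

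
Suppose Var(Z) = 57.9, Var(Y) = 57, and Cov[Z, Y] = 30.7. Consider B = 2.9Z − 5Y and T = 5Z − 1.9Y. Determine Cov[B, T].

Cov[B, T] = 444.393

By bilinearity, Cov[B, T] = ac·Var(Z) + bd·Var(Y) + (ad+bc)·Cov[Z, Y], with a=2.9, b=-5, c=5, d=-1.9.
ac·Var(Z) = 2.9·5·57.9 = 839.55
bd·Var(Y) = (-5)·(-1.9)·57 = 541.5
(ad+bc)·Cov[Z, Y] = (-30.51)·30.7 = -936.657
Cov[B, T] = 839.55 + 541.5 + (-936.657) = 444.393.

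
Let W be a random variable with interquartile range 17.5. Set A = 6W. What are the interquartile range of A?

Under A = aW + b, IQR(A) = |a|·IQR(W) = |6|·17.5 = 105 (shifts cancel; spread scales by |a|).

IQR(A) = 105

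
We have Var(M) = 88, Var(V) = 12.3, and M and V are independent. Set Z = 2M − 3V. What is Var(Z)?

Var(Z) = a²·Var(M) + b²·Var(V) + 2ab·Cov[M, V] with a = 2, b = -3.
Independence gives Cov[M, V] = 0.
= 2²·88 + (-3)²·12.3 + 2·2·(-3)·0
= 352 + 110.7 + 0 = 462.7.

Var(Z) = 462.7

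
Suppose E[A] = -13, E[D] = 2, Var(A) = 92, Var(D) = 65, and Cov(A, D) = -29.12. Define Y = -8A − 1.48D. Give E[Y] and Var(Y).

E[Y] = 101.04, Var(Y) = 5340.8144

E[Y] = (-8)·E[A] + (-1.48)·E[D] = (-8)·(-13) + (-1.48)·2 = 101.04.
Var(Y) = a²·Var(A) + b²·Var(D) + 2ab·Cov(A, D) with a = -8, b = -1.48.
= (-8)²·92 + (-1.48)²·65 + 2·(-8)·(-1.48)·(-29.12)
= 5888 + 142.376 + (-689.5616) = 5340.8144.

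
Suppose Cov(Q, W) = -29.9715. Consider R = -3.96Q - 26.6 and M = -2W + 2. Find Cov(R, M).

Cov(R, M) = -237.37428

Cov(R, M) = a·c·Cov(Q, W) = (-3.96)·(-2)·(-29.9715) = -237.37428. Additive constants drop out.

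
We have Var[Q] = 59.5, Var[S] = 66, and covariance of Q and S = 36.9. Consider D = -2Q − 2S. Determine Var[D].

Var[D] = 797.2

Var[D] = a²·Var[Q] + b²·Var[S] + 2ab·covariance of Q and S with a = -2, b = -2.
= (-2)²·59.5 + (-2)²·66 + 2·(-2)·(-2)·36.9
= 238 + 264 + 295.2 = 797.2.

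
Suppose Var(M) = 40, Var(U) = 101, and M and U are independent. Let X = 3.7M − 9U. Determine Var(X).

Var(X) = a²·Var(M) + b²·Var(U) + 2ab·covariance of M and U with a = 3.7, b = -9.
Independence gives covariance of M and U = 0.
= 3.7²·40 + (-9)²·101 + 2·3.7·(-9)·0
= 547.6 + 8181 + 0 = 8728.6.

Var(X) = 8728.6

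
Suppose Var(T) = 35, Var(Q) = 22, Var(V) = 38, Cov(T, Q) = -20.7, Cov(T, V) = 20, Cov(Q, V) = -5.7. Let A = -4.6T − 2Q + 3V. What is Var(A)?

Var(A) = 306.12

Var(A) = a²·Var(T) + b²·Var(Q) + c²·Var(V) + 2ab·Cov(T, Q) + 2ac·Cov(T, V) + 2bc·Cov(Q, V), with a = -4.6, b = -2, c = 3.
= 740.6 + 88 + 342 + (-380.88) + (-552) + 68.4
= 306.12.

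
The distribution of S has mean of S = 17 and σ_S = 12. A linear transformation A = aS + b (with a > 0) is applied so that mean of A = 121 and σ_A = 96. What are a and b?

a = 8, b = -15

σ_A = a·σ_S (a > 0), so a = 96/12 = 8.
mean of A = a·mean of S + b, so b = 121 − 8·17 = -15.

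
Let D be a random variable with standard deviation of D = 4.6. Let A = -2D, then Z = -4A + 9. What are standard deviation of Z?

standard deviation of A = |-2|·4.6 = 9.2.
standard deviation of Z = |-4|·9.2 = 36.8.

standard deviation of Z = 36.8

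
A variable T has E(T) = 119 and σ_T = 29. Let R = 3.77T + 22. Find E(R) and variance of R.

E(R) = 470.63, variance of R = 11953.0489

R = 3.77T + 22 is linear with a = 3.77, b = 22.
E(R) = a·E(T) + b = 3.77·119 + 22 = 470.63.
variance of T = 29² = 841.
variance of R = a²·variance of T = 3.77²·841 = 11953.0489 (the additive constant 22 does not affect variance).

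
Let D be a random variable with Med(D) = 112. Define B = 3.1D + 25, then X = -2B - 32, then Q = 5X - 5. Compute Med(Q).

Med(B) = 3.1·112 + 25 = 372.2.
Med(X) = (-2)·372.2 + (-32) = -776.4.
Med(Q) = 5·(-776.4) + (-5) = -3887.

Med(Q) = -3887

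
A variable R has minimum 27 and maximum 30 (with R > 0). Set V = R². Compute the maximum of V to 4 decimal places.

R² is increasing on this domain, so max(V) comes from max(R) = 30: max(V) = square(30) = 900.

max(V) = 900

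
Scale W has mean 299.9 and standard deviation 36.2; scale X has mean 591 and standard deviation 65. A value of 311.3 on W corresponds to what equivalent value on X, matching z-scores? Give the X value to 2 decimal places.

z = (311.3 − 299.9)/36.2 ≈ 0.3149.
X = 591 + z·65 = 591 + (311.3 − 299.9)·65/36.2 ≈ 611.47.

X = 611.47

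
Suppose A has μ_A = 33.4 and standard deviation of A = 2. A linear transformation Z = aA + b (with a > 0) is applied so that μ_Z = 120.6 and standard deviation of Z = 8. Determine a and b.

a = 4, b = -13

standard deviation of Z = a·standard deviation of A (a > 0), so a = 8/2 = 4.
μ_Z = a·μ_A + b, so b = 120.6 − 4·33.4 = -13.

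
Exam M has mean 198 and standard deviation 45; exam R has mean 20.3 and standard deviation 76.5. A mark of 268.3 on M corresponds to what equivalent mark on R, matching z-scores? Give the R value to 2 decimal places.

z = (268.3 − 198)/45 ≈ 1.5622.
R = 20.3 + z·76.5 = 20.3 + (268.3 − 198)·76.5/45 = 139.81.

R = 139.81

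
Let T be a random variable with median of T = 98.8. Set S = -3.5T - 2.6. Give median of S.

A linear map preserves order up to sign, so median of S = a·median of T + b = (-3.5)·98.8 + (-2.6) = -348.4.

median of S = -348.4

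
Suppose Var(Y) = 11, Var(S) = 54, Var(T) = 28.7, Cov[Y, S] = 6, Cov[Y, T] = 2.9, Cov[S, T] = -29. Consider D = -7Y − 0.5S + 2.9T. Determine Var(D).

Var(D) = a²·Var(Y) + b²·Var(S) + c²·Var(T) + 2ab·Cov[Y, S] + 2ac·Cov[Y, T] + 2bc·Cov[S, T], with a = -7, b = -0.5, c = 2.9.
= 539 + 13.5 + 241.367 + 42 + (-117.74) + 84.1
= 802.227.

Var(D) = 802.227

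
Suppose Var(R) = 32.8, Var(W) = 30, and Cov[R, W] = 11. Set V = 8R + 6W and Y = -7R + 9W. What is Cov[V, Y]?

By bilinearity, Cov[V, Y] = ac·Var(R) + bd·Var(W) + (ad+bc)·Cov[R, W], with a=8, b=6, c=-7, d=9.
ac·Var(R) = 8·(-7)·32.8 = -1836.8
bd·Var(W) = 6·9·30 = 1620
(ad+bc)·Cov[R, W] = (30)·11 = 330
Cov[V, Y] = -1836.8 + 1620 + 330 = 113.2.

Cov[V, Y] = 113.2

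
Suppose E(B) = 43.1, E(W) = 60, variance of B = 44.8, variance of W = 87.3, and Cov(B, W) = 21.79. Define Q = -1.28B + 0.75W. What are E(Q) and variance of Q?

E(Q) = -10.168, variance of Q = 80.66977

E(Q) = (-1.28)·E(B) + 0.75·E(W) = (-1.28)·43.1 + 0.75·60 = -10.168.
variance of Q = a²·variance of B + b²·variance of W + 2ab·Cov(B, W) with a = -1.28, b = 0.75.
= (-1.28)²·44.8 + 0.75²·87.3 + 2·(-1.28)·0.75·21.79
= 73.40032 + 49.10625 + (-41.8368) = 80.66977.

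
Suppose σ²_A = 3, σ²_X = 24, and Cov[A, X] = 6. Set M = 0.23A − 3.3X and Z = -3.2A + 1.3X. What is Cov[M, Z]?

Cov[M, Z] = -40.014

By bilinearity, Cov[M, Z] = ac·σ²_A + bd·σ²_X + (ad+bc)·Cov[A, X], with a=0.23, b=-3.3, c=-3.2, d=1.3.
ac·σ²_A = 0.23·(-3.2)·3 = -2.208
bd·σ²_X = (-3.3)·1.3·24 = -102.96
(ad+bc)·Cov[A, X] = (10.859)·6 = 65.154
Cov[M, Z] = -2.208 + (-102.96) + 65.154 = -40.014.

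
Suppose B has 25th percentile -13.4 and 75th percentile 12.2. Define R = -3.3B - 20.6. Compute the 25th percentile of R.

Since a = -3.3 < 0 the transformation is decreasing, reversing order: the 25th percentile of R corresponds to the 75th percentile of B.
So P_{25}(R) = a·P_{75}(B) + b = (-3.3)·12.2 + (-20.6) = -60.86.

25th percentile of R = -60.86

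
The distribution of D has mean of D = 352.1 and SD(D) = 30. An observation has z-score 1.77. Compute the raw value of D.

D = 405.2

D = mean of D + z·SD(D) = 352.1 + 1.77·30 = 405.2.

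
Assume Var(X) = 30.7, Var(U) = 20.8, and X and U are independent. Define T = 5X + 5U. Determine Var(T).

Var(T) = 1287.5

Var(T) = a²·Var(X) + b²·Var(U) + 2ab·Cov[X, U] with a = 5, b = 5.
Independence gives Cov[X, U] = 0.
= 5²·30.7 + 5²·20.8 + 2·5·5·0
= 767.5 + 520 + 0 = 1287.5.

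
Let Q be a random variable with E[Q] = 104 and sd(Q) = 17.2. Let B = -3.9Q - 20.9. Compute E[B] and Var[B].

E[B] = -426.5, Var[B] = 4499.7264

B = -3.9Q - 20.9 is linear with a = -3.9, b = -20.9.
E[B] = a·E[Q] + b = (-3.9)·104 + (-20.9) = -426.5.
Var[Q] = 17.2² = 295.84.
Var[B] = a²·Var[Q] = (-3.9)²·295.84 = 4499.7264 (the additive constant -20.9 does not affect variance).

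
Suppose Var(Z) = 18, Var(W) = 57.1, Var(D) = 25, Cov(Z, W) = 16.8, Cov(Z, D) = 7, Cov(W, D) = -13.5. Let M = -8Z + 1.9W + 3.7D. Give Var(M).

Var(M) = a²·Var(Z) + b²·Var(W) + c²·Var(D) + 2ab·Cov(Z, W) + 2ac·Cov(Z, D) + 2bc·Cov(W, D), with a = -8, b = 1.9, c = 3.7.
= 1152 + 206.131 + 342.25 + (-510.72) + (-414.4) + (-189.81)
= 585.451.

Var(M) = 585.451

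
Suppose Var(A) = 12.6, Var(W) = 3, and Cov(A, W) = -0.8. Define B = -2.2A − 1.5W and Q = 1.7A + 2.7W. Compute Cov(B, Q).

By bilinearity, Cov(B, Q) = ac·Var(A) + bd·Var(W) + (ad+bc)·Cov(A, W), with a=-2.2, b=-1.5, c=1.7, d=2.7.
ac·Var(A) = (-2.2)·1.7·12.6 = -47.124
bd·Var(W) = (-1.5)·2.7·3 = -12.15
(ad+bc)·Cov(A, W) = (-8.49)·(-0.8) = 6.792
Cov(B, Q) = -47.124 + (-12.15) + 6.792 = -52.482.

Cov(B, Q) = -52.482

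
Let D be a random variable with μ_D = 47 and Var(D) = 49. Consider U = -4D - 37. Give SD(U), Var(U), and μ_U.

SD(U) = 28, Var(U) = 784, μ_U = -225

U = -4D - 37 is linear with a = -4, b = -37.
SD(D) = √49 = 7.
SD(U) = |a|·SD(D) = |-4|·7 = 28.
Var(U) = a²·Var(D) = (-4)²·49 = 784 (the additive constant -37 does not affect variance).
μ_U = a·μ_D + b = (-4)·47 + (-37) = -225.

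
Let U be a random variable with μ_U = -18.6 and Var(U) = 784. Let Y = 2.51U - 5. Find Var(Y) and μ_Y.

Y = 2.51U - 5 is linear with a = 2.51, b = -5.
Var(Y) = a²·Var(U) = 2.51²·784 = 4939.2784 (the additive constant -5 does not affect variance).
μ_Y = a·μ_U + b = 2.51·(-18.6) + (-5) = -51.686.

Var(Y) = 4939.2784, μ_Y = -51.686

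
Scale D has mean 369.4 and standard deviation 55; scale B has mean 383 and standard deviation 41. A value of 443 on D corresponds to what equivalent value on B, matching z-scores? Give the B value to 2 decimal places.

B = 437.87

z = (443 − 369.4)/55 ≈ 1.3382.
B = 383 + z·41 = 383 + (443 − 369.4)·41/55 ≈ 437.87.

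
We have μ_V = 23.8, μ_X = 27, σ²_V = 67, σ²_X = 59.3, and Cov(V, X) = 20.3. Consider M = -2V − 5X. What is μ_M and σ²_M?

μ_M = -182.6, σ²_M = 2156.5

μ_M = (-2)·μ_V + (-5)·μ_X = (-2)·23.8 + (-5)·27 = -182.6.
σ²_M = a²·σ²_V + b²·σ²_X + 2ab·Cov(V, X) with a = -2, b = -5.
= (-2)²·67 + (-5)²·59.3 + 2·(-2)·(-5)·20.3
= 268 + 1482.5 + 406 = 2156.5.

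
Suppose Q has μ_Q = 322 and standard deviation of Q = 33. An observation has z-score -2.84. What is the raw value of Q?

Q = μ_Q + z·standard deviation of Q = 322 + (-2.84)·33 = 228.28.

Q = 228.28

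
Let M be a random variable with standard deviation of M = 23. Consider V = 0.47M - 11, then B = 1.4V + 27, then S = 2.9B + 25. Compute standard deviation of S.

standard deviation of S = 43.8886

standard deviation of V = |0.47|·23 = 10.81.
standard deviation of B = |1.4|·10.81 = 15.134.
standard deviation of S = |2.9|·15.134 = 43.8886.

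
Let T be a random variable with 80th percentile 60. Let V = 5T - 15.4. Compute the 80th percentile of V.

Since a = 5 > 0 the transformation is increasing, so the 80th percentile of V = a·(P_{80} of T) + b = 5·60 + (-15.4) = 284.6.

80th percentile of V = 284.6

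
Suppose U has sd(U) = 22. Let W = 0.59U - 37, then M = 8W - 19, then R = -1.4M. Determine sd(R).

sd(W) = |0.59|·22 = 12.98.
sd(M) = |8|·12.98 = 103.84.
sd(R) = |-1.4|·103.84 = 145.376.

sd(R) = 145.376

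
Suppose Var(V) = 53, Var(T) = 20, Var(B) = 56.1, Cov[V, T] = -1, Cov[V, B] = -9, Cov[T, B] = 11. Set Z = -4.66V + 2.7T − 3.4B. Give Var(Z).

Var(Z) = a²·Var(V) + b²·Var(T) + c²·Var(B) + 2ab·Cov[V, T] + 2ac·Cov[V, B] + 2bc·Cov[T, B], with a = -4.66, b = 2.7, c = -3.4.
= 1150.9268 + 145.8 + 648.516 + 25.164 + (-285.192) + (-201.96)
= 1483.2548.

Var(Z) = 1483.2548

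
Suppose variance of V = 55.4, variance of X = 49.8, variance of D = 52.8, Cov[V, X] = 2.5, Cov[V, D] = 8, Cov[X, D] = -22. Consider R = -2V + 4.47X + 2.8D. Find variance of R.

variance of R = 945.59682

variance of R = a²·variance of V + b²·variance of X + c²·variance of D + 2ab·Cov[V, X] + 2ac·Cov[V, D] + 2bc·Cov[X, D], with a = -2, b = 4.47, c = 2.8.
= 221.6 + 995.04882 + 413.952 + (-44.7) + (-89.6) + (-550.704)
= 945.59682.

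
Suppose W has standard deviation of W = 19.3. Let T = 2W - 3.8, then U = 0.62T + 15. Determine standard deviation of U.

standard deviation of U = 23.932

standard deviation of T = |2|·19.3 = 38.6.
standard deviation of U = |0.62|·38.6 = 23.932.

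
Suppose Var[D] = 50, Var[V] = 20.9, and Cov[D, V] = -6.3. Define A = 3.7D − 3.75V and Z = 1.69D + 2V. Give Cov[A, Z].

Cov[A, Z] = 149.20625

By bilinearity, Cov[A, Z] = ac·Var[D] + bd·Var[V] + (ad+bc)·Cov[D, V], with a=3.7, b=-3.75, c=1.69, d=2.
ac·Var[D] = 3.7·1.69·50 = 312.65
bd·Var[V] = (-3.75)·2·20.9 = -156.75
(ad+bc)·Cov[D, V] = (1.0625)·(-6.3) = -6.69375
Cov[A, Z] = 312.65 + (-156.75) + (-6.69375) = 149.20625.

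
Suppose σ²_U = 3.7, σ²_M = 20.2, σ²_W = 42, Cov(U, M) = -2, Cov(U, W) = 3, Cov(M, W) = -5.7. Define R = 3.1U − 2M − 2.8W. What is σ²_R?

σ²_R = 354.517

σ²_R = a²·σ²_U + b²·σ²_M + c²·σ²_W + 2ab·Cov(U, M) + 2ac·Cov(U, W) + 2bc·Cov(M, W), with a = 3.1, b = -2, c = -2.8.
= 35.557 + 80.8 + 329.28 + 24.8 + (-52.08) + (-63.84)
= 354.517.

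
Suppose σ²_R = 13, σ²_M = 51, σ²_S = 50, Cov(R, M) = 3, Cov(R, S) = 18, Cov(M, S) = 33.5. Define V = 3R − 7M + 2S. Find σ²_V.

σ²_V = a²·σ²_R + b²·σ²_M + c²·σ²_S + 2ab·Cov(R, M) + 2ac·Cov(R, S) + 2bc·Cov(M, S), with a = 3, b = -7, c = 2.
= 117 + 2499 + 200 + (-126) + 216 + (-938)
= 1968.

σ²_V = 1968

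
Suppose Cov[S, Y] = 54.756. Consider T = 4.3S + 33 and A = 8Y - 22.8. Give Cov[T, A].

Cov[T, A] = a·c·Cov[S, Y] = 4.3·8·54.756 = 1883.6064. Additive constants drop out.

Cov[T, A] = 1883.6064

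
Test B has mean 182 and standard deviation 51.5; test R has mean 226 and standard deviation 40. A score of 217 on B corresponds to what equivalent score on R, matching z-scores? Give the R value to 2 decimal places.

R = 253.18

z = (217 − 182)/51.5 ≈ 0.6796.
R = 226 + z·40 = 226 + (217 − 182)·40/51.5 ≈ 253.18.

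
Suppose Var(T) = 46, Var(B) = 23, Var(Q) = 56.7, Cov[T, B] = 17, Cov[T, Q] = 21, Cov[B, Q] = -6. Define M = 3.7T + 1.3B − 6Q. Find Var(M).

Var(M) = 2034.55

Var(M) = a²·Var(T) + b²·Var(B) + c²·Var(Q) + 2ab·Cov[T, B] + 2ac·Cov[T, Q] + 2bc·Cov[B, Q], with a = 3.7, b = 1.3, c = -6.
= 629.74 + 38.87 + 2041.2 + 163.54 + (-932.4) + 93.6
= 2034.55.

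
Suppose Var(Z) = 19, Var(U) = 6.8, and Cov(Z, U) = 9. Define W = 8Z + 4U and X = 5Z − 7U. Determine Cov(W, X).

Cov(W, X) = 245.6

By bilinearity, Cov(W, X) = ac·Var(Z) + bd·Var(U) + (ad+bc)·Cov(Z, U), with a=8, b=4, c=5, d=-7.
ac·Var(Z) = 8·5·19 = 760
bd·Var(U) = 4·(-7)·6.8 = -190.4
(ad+bc)·Cov(Z, U) = (-36)·9 = -324
Cov(W, X) = 760 + (-190.4) + (-324) = 245.6.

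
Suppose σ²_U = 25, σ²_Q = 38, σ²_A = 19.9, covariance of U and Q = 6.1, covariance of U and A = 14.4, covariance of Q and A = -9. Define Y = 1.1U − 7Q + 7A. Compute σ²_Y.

σ²_Y = 3877.17

σ²_Y = a²·σ²_U + b²·σ²_Q + c²·σ²_A + 2ab·covariance of U and Q + 2ac·covariance of U and A + 2bc·covariance of Q and A, with a = 1.1, b = -7, c = 7.
= 30.25 + 1862 + 975.1 + (-93.94) + 221.76 + 882
= 3877.17.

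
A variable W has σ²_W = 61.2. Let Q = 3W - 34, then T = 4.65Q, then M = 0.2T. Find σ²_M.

σ²_Q = 3²·61.2 = 550.8.
σ²_T = 4.65²·550.8 = 11909.673.
σ²_M = 0.2²·11909.673 = 476.38692.

σ²_M = 476.38692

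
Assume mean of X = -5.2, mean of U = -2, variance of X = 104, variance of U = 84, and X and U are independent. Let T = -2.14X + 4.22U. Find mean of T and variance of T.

mean of T = (-2.14)·mean of X + 4.22·mean of U = (-2.14)·(-5.2) + 4.22·(-2) = 2.688.
variance of T = a²·variance of X + b²·variance of U + 2ab·Cov[X, U] with a = -2.14, b = 4.22.
Independence gives Cov[X, U] = 0.
= (-2.14)²·104 + 4.22²·84 + 2·(-2.14)·4.22·0
= 476.2784 + 1495.9056 + 0 = 1972.184.

mean of T = 2.688, variance of T = 1972.184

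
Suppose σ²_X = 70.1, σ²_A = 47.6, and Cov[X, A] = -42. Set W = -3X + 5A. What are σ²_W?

σ²_W = 3080.9

σ²_W = a²·σ²_X + b²·σ²_A + 2ab·Cov[X, A] with a = -3, b = 5.
= (-3)²·70.1 + 5²·47.6 + 2·(-3)·5·(-42)
= 630.9 + 1190 + 1260 = 3080.9.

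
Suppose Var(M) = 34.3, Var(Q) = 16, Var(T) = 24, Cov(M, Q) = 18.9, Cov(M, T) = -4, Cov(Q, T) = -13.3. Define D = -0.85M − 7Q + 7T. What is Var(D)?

Var(D) = a²·Var(M) + b²·Var(Q) + c²·Var(T) + 2ab·Cov(M, Q) + 2ac·Cov(M, T) + 2bc·Cov(Q, T), with a = -0.85, b = -7, c = 7.
= 24.78175 + 784 + 1176 + 224.91 + 47.6 + 1303.4
= 3560.69175.

Var(D) = 3560.69175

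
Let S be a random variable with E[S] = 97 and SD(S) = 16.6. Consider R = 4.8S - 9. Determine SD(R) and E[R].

R = 4.8S - 9 is linear with a = 4.8, b = -9.
SD(R) = |a|·SD(S) = |4.8|·16.6 = 79.68.
E[R] = a·E[S] + b = 4.8·97 + (-9) = 456.6.

SD(R) = 79.68, E[R] = 456.6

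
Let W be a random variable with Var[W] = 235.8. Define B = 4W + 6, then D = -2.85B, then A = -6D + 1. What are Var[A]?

Var[A] = 1103204.448

Var[B] = 4²·235.8 = 3772.8.
Var[D] = (-2.85)²·3772.8 = 30644.568.
Var[A] = (-6)²·30644.568 = 1103204.448.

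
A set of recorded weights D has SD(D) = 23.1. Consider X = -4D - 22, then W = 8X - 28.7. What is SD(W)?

SD(W) = 739.2

SD(X) = |-4|·23.1 = 92.4.
SD(W) = |8|·92.4 = 739.2.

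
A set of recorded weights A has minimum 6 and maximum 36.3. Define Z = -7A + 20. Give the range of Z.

Range of A = 36.3 − 6 = 30.3.
Range(Z) = |a|·Range(A) = |-7|·30.3 = 212.1.

Range(Z) = 212.1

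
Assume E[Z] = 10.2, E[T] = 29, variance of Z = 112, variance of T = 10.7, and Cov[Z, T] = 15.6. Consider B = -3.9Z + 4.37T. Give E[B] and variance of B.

E[B] = 86.95, variance of B = 1376.11523

E[B] = (-3.9)·E[Z] + 4.37·E[T] = (-3.9)·10.2 + 4.37·29 = 86.95.
variance of B = a²·variance of Z + b²·variance of T + 2ab·Cov[Z, T] with a = -3.9, b = 4.37.
= (-3.9)²·112 + 4.37²·10.7 + 2·(-3.9)·4.37·15.6
= 1703.52 + 204.33683 + (-531.7416) = 1376.11523.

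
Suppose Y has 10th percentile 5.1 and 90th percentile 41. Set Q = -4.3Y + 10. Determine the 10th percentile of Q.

10th percentile of Q = -166.3

Since a = -4.3 < 0 the transformation is decreasing, reversing order: the 10th percentile of Q corresponds to the 90th percentile of Y.
So P_{10}(Q) = a·P_{90}(Y) + b = (-4.3)·41 + 10 = -166.3.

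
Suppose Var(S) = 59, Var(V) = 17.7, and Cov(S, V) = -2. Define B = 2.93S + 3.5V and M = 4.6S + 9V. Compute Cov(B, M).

Cov(B, M) = 1267.812

By bilinearity, Cov(B, M) = ac·Var(S) + bd·Var(V) + (ad+bc)·Cov(S, V), with a=2.93, b=3.5, c=4.6, d=9.
ac·Var(S) = 2.93·4.6·59 = 795.202
bd·Var(V) = 3.5·9·17.7 = 557.55
(ad+bc)·Cov(S, V) = (42.47)·(-2) = -84.94
Cov(B, M) = 795.202 + 557.55 + (-84.94) = 1267.812.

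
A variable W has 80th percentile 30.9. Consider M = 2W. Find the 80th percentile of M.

Since a = 2 > 0 the transformation is increasing, so the 80th percentile of M = a·(P_{80} of W) + b = 2·30.9 = 61.8.

80th percentile of M = 61.8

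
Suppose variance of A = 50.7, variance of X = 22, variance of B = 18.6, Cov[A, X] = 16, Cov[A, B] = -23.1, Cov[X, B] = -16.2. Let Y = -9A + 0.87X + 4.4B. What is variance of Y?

variance of Y = 5938.3806

variance of Y = a²·variance of A + b²·variance of X + c²·variance of B + 2ab·Cov[A, X] + 2ac·Cov[A, B] + 2bc·Cov[X, B], with a = -9, b = 0.87, c = 4.4.
= 4106.7 + 16.6518 + 360.096 + (-250.56) + 1829.52 + (-124.0272)
= 5938.3806.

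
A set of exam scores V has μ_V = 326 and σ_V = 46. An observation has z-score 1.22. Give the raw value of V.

V = 382.12

V = μ_V + z·σ_V = 326 + 1.22·46 = 382.12.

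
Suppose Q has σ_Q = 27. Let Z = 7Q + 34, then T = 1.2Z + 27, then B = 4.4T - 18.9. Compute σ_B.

σ_Z = |7|·27 = 189.
σ_T = |1.2|·189 = 226.8.
σ_B = |4.4|·226.8 = 997.92.

σ_B = 997.92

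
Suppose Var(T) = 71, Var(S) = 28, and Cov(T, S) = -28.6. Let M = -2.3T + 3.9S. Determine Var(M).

Var(M) = a²·Var(T) + b²·Var(S) + 2ab·Cov(T, S) with a = -2.3, b = 3.9.
= (-2.3)²·71 + 3.9²·28 + 2·(-2.3)·3.9·(-28.6)
= 375.59 + 425.88 + 513.084 = 1314.554.

Var(M) = 1314.554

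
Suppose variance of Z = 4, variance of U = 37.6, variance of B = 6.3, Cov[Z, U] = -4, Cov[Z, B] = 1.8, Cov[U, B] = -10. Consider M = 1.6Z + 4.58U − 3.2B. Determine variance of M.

variance of M = 1079.52864

variance of M = a²·variance of Z + b²·variance of U + c²·variance of B + 2ab·Cov[Z, U] + 2ac·Cov[Z, B] + 2bc·Cov[U, B], with a = 1.6, b = 4.58, c = -3.2.
= 10.24 + 788.71264 + 64.512 + (-58.624) + (-18.432) + 293.12
= 1079.52864.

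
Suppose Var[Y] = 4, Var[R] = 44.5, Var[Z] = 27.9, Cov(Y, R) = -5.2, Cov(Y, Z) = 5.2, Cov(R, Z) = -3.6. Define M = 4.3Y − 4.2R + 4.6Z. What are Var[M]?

Var[M] = 1981.944

Var[M] = a²·Var[Y] + b²·Var[R] + c²·Var[Z] + 2ab·Cov(Y, R) + 2ac·Cov(Y, Z) + 2bc·Cov(R, Z), with a = 4.3, b = -4.2, c = 4.6.
= 73.96 + 784.98 + 590.364 + 187.824 + 205.712 + 139.104
= 1981.944.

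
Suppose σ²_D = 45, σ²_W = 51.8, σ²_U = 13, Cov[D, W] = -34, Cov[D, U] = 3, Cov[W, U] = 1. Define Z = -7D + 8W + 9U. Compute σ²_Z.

σ²_Z = a²·σ²_D + b²·σ²_W + c²·σ²_U + 2ab·Cov[D, W] + 2ac·Cov[D, U] + 2bc·Cov[W, U], with a = -7, b = 8, c = 9.
= 2205 + 3315.2 + 1053 + 3808 + (-378) + 144
= 10147.2.

σ²_Z = 10147.2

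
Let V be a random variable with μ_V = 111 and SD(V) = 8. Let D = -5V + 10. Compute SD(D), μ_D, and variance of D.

SD(D) = 40, μ_D = -545, variance of D = 1600

D = -5V + 10 is linear with a = -5, b = 10.
SD(D) = |a|·SD(V) = |-5|·8 = 40.
μ_D = a·μ_V + b = (-5)·111 + 10 = -545.
variance of V = 8² = 64.
variance of D = a²·variance of V = (-5)²·64 = 1600 (the additive constant 10 does not affect variance).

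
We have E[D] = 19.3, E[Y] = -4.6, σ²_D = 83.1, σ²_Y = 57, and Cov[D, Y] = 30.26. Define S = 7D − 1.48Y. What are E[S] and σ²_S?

E[S] = 7·E[D] + (-1.48)·E[Y] = 7·19.3 + (-1.48)·(-4.6) = 141.908.
σ²_S = a²·σ²_D + b²·σ²_Y + 2ab·Cov[D, Y] with a = 7, b = -1.48.
= 7²·83.1 + (-1.48)²·57 + 2·7·(-1.48)·30.26
= 4071.9 + 124.8528 + (-626.9872) = 3569.7656.

E[S] = 141.908, σ²_S = 3569.7656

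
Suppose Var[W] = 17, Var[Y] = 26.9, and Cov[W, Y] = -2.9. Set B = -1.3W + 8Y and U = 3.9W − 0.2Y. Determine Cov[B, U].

Cov[B, U] = -220.464

By bilinearity, Cov[B, U] = ac·Var[W] + bd·Var[Y] + (ad+bc)·Cov[W, Y], with a=-1.3, b=8, c=3.9, d=-0.2.
ac·Var[W] = (-1.3)·3.9·17 = -86.19
bd·Var[Y] = 8·(-0.2)·26.9 = -43.04
(ad+bc)·Cov[W, Y] = (31.46)·(-2.9) = -91.234
Cov[B, U] = -86.19 + (-43.04) + (-91.234) = -220.464.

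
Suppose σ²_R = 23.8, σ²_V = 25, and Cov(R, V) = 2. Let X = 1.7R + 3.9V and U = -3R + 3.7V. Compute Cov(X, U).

By bilinearity, Cov(X, U) = ac·σ²_R + bd·σ²_V + (ad+bc)·Cov(R, V), with a=1.7, b=3.9, c=-3, d=3.7.
ac·σ²_R = 1.7·(-3)·23.8 = -121.38
bd·σ²_V = 3.9·3.7·25 = 360.75
(ad+bc)·Cov(R, V) = (-5.41)·2 = -10.82
Cov(X, U) = -121.38 + 360.75 + (-10.82) = 228.55.

Cov(X, U) = 228.55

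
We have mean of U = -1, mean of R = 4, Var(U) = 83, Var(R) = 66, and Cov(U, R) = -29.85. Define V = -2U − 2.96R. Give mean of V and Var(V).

mean of V = -9.84, Var(V) = 556.8416

mean of V = (-2)·mean of U + (-2.96)·mean of R = (-2)·(-1) + (-2.96)·4 = -9.84.
Var(V) = a²·Var(U) + b²·Var(R) + 2ab·Cov(U, R) with a = -2, b = -2.96.
= (-2)²·83 + (-2.96)²·66 + 2·(-2)·(-2.96)·(-29.85)
= 332 + 578.2656 + (-353.424) = 556.8416.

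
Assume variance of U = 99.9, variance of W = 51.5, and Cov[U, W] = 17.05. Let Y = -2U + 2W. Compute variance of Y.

variance of Y = 469.2

variance of Y = a²·variance of U + b²·variance of W + 2ab·Cov[U, W] with a = -2, b = 2.
= (-2)²·99.9 + 2²·51.5 + 2·(-2)·2·17.05
= 399.6 + 206 + (-136.4) = 469.2.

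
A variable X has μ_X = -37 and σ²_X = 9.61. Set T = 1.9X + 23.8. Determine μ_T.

μ_T = -46.5

T = 1.9X + 23.8 is linear with a = 1.9, b = 23.8.
μ_T = a·μ_X + b = 1.9·(-37) + 23.8 = -46.5.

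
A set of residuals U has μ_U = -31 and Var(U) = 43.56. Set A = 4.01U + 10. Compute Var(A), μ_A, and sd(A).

A = 4.01U + 10 is linear with a = 4.01, b = 10.
Var(A) = a²·Var(U) = 4.01²·43.56 = 700.449156 (the additive constant 10 does not affect variance).
μ_A = a·μ_U + b = 4.01·(-31) + 10 = -114.31.
sd(U) = √43.56 = 6.6.
sd(A) = |a|·sd(U) = |4.01|·6.6 = 26.466.

Var(A) = 700.449156, μ_A = -114.31, sd(A) = 26.466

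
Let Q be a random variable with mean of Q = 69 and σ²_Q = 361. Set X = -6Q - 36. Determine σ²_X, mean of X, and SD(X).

X = -6Q - 36 is linear with a = -6, b = -36.
σ²_X = a²·σ²_Q = (-6)²·361 = 12996 (the additive constant -36 does not affect variance).
mean of X = a·mean of Q + b = (-6)·69 + (-36) = -450.
SD(Q) = √361 = 19.
SD(X) = |a|·SD(Q) = |-6|·19 = 114.

σ²_X = 12996, mean of X = -450, SD(X) = 114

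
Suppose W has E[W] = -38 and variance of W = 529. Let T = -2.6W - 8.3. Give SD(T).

T = -2.6W - 8.3 is linear with a = -2.6, b = -8.3.
SD(W) = √529 = 23.
SD(T) = |a|·SD(W) = |-2.6|·23 = 59.8.

SD(T) = 59.8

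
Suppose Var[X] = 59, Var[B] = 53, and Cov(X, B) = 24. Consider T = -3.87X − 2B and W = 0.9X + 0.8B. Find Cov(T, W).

Cov(T, W) = -407.801

By bilinearity, Cov(T, W) = ac·Var[X] + bd·Var[B] + (ad+bc)·Cov(X, B), with a=-3.87, b=-2, c=0.9, d=0.8.
ac·Var[X] = (-3.87)·0.9·59 = -205.497
bd·Var[B] = (-2)·0.8·53 = -84.8
(ad+bc)·Cov(X, B) = (-4.896)·24 = -117.504
Cov(T, W) = -205.497 + (-84.8) + (-117.504) = -407.801.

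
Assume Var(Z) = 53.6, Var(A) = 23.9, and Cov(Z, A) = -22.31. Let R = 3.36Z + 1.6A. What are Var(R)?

Var(R) = 426.42944

Var(R) = a²·Var(Z) + b²·Var(A) + 2ab·Cov(Z, A) with a = 3.36, b = 1.6.
= 3.36²·53.6 + 1.6²·23.9 + 2·3.36·1.6·(-22.31)
= 605.12256 + 61.184 + (-239.87712) = 426.42944.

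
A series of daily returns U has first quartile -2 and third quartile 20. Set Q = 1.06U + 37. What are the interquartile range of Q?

IQR(Q) = 23.32

IQR of U = Q3 − Q1 = 20 − (-2) = 22.
Under Q = aU + b, IQR(Q) = |a|·IQR(U) = |1.06|·22 = 23.32 (shifts cancel; spread scales by |a|).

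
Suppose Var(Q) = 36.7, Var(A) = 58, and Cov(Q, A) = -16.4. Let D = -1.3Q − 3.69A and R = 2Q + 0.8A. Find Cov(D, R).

By bilinearity, Cov(D, R) = ac·Var(Q) + bd·Var(A) + (ad+bc)·Cov(Q, A), with a=-1.3, b=-3.69, c=2, d=0.8.
ac·Var(Q) = (-1.3)·2·36.7 = -95.42
bd·Var(A) = (-3.69)·0.8·58 = -171.216
(ad+bc)·Cov(Q, A) = (-8.42)·(-16.4) = 138.088
Cov(D, R) = -95.42 + (-171.216) + 138.088 = -128.548.

Cov(D, R) = -128.548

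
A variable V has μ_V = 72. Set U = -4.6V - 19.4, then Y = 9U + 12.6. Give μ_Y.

μ_U = (-4.6)·72 + (-19.4) = -350.6.
μ_Y = 9·(-350.6) + 12.6 = -3142.8.

μ_Y = -3142.8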